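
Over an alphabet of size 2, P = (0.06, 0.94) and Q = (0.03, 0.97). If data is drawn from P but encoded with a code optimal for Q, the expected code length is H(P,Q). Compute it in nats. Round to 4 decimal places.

0.2390 nats

H(P,Q) = −Σ p·ln q.
  −0.06·ln(0.03) = 0.21039
  −0.94·ln(0.97) = 0.02863
H(P,Q) = 0.2390 nats.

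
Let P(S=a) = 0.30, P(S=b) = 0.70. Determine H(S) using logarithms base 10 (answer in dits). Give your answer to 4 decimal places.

0.2653 dits

H(S) = −Σ p·log₁₀ p.
  −(0.30)·log₁₀(0.30) = 0.15686
  −(0.70)·log₁₀(0.70) = 0.10843
Sum: 0.15686 + 0.10843 = 0.2653 dits.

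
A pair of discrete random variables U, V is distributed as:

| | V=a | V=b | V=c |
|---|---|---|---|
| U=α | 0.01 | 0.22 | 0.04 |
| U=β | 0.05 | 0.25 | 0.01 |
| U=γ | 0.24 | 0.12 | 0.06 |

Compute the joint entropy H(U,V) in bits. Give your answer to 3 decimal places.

H(U,V) = −Σ p(x,y)·log₂ p(x,y) over all 9 cells.
  cell (α,a): −0.01·log₂0.01 = 0.0664
  cell (α,b): −0.22·log₂0.22 = 0.4806
  cell (α,c): −0.04·log₂0.04 = 0.1858
  cell (β,a): −0.05·log₂0.05 = 0.2161
  cell (β,b): −0.25·log₂0.25 = 0.5000
  cell (β,c): −0.01·log₂0.01 = 0.0664
  cell (γ,a): −0.24·log₂0.24 = 0.4941
  cell (γ,b): −0.12·log₂0.12 = 0.3671
  cell (γ,c): −0.06·log₂0.06 = 0.2435
Sum = 2.620 bits.

2.620 bits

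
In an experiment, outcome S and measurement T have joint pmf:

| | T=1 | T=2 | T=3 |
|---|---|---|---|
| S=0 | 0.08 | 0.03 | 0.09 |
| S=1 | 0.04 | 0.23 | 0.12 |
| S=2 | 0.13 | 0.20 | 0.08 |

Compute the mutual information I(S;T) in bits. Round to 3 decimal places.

Marginals: p(S) = (0.2000, 0.3900, 0.4100), p(T) = (0.2500, 0.4600, 0.2900).
I(S;T) = H(S) + H(T) − H(S,T).
H(S) = 1.5216, H(T) = 1.5332, H(S,T) = 2.9350.
I(S;T) = 1.5216 + 1.5332 − 2.9350 = 0.120 bits.

0.120 bits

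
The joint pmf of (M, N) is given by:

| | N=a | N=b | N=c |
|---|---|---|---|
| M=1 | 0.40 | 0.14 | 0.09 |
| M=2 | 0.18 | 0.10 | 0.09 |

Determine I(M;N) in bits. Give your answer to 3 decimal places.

Marginals: p(M) = (0.6300, 0.3700), p(N) = (0.5800, 0.2400, 0.1800).
I(M;N) = Σ p(x,y)·log₂[p(x,y)/(p(x)p(y))].
  (1,a): 0.40·log₂(1.0947) = 0.0522
  (1,b): 0.14·log₂(0.9259) = -0.0155
  (1,c): 0.09·log₂(0.7937) = -0.0300
  (2,a): 0.18·log₂(0.8388) = -0.0457
  (2,b): 0.10·log₂(1.1261) = 0.0171
  (2,c): 0.09·log₂(1.3514) = 0.0391
Sum = 0.017 bits.

0.017 bits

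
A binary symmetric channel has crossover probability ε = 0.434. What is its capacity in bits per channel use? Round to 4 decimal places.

0.0126 bits

Binary symmetric channel: C = 1 − h₂(ε) where h₂ is the binary entropy function.
h₂(0.434) = −0.434·log₂0.434 − 0.566·log₂0.566 = 0.9874.
C = 1 − 0.9874 = 0.0126 bits per channel use.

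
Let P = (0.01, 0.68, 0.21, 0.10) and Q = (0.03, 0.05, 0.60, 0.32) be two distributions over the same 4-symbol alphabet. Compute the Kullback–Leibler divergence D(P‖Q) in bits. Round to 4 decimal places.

D(P‖Q) = Σ p·log₂(p/q).
  0.01·log₂(0.01/0.03) = -0.01585
  0.68·log₂(0.68/0.05) = 2.56056
  0.21·log₂(0.21/0.60) = -0.31806
  0.10·log₂(0.10/0.32) = -0.16781
D(P‖Q) = 2.0588 bits.

2.0588 bits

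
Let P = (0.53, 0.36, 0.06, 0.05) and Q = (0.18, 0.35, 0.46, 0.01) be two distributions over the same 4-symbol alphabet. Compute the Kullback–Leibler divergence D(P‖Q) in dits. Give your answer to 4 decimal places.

0.2348 dits

D(P‖Q) = Σ p·log₁₀(p/q).
  0.53·log₁₀(0.53/0.18) = 0.24857
  0.36·log₁₀(0.36/0.35) = 0.00440
  0.06·log₁₀(0.06/0.46) = -0.05308
  0.05·log₁₀(0.05/0.01) = 0.03495
D(P‖Q) = 0.2348 dits.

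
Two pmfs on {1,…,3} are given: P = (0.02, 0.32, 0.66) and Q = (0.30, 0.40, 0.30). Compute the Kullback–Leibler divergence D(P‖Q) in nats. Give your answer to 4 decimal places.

D(P‖Q) = Σ p·ln(p/q).
  0.02·ln(0.02/0.30) = -0.05416
  0.32·ln(0.32/0.40) = -0.07141
  0.66·ln(0.66/0.30) = 0.52038
D(P‖Q) = 0.3948 nats.

0.3948 nats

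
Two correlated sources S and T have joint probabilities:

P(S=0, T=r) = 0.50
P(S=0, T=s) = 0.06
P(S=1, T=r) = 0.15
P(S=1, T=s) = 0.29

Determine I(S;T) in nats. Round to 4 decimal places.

0.1744 nats

Marginals: p(S) = (0.5600, 0.4400), p(T) = (0.6500, 0.3500).
I(S;T) = Σ p(x,y)·ln[p(x,y)/(p(x)p(y))].
  (0,r): 0.50·ln(1.3736) = 0.15873
  (0,s): 0.06·ln(0.3061) = -0.07103
  (1,r): 0.15·ln(0.5245) = -0.09680
  (1,s): 0.29·ln(1.8831) = 0.18355
Sum = 0.1744 nats.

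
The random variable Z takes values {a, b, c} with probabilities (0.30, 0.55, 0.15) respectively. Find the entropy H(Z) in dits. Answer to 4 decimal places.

H(Z) = −Σ p·log₁₀ p.
  −(0.30)·log₁₀(0.30) = 0.15686
  −(0.55)·log₁₀(0.55) = 0.14280
  −(0.15)·log₁₀(0.15) = 0.12359
Sum: 0.15686 + 0.14280 + 0.12359 = 0.4233 dits.

0.4233 dits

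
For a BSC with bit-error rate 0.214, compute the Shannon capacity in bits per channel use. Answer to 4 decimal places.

0.2509 bits

Binary symmetric channel: C = 1 − h₂(ε) where h₂ is the binary entropy function.
h₂(0.214) = −0.214·log₂0.214 − 0.786·log₂0.786 = 0.7491.
C = 1 − 0.7491 = 0.2509 bits per channel use.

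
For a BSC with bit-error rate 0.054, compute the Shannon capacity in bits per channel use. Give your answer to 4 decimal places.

0.6968 bits

Binary symmetric channel: C = 1 − h₂(ε) where h₂ is the binary entropy function.
h₂(0.054) = −0.054·log₂0.054 − 0.946·log₂0.946 = 0.3032.
C = 1 − 0.3032 = 0.6968 bits per channel use.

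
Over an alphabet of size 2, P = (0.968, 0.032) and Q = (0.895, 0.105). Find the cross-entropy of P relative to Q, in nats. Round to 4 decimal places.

0.1795 nats

H(P,Q) = −Σ p·ln q.
  −0.968·ln(0.895) = 0.10738
  −0.032·ln(0.105) = 0.07212
H(P,Q) = 0.1795 nats.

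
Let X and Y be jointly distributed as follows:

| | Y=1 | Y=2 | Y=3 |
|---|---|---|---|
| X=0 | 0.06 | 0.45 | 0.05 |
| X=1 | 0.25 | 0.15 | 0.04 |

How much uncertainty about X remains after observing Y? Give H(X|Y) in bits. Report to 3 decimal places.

Chain rule: H(X|Y) = H(X,Y) − H(Y).
Marginals: p(X) = (0.5600, 0.4400), p(Y) = (0.3100, 0.6000, 0.0900).
H(X,Y) = 2.0743 bits; H(Y) = 1.2786 bits.
H(X|Y) = 2.0743 − 1.2786 = 0.796 bits.

0.796 bits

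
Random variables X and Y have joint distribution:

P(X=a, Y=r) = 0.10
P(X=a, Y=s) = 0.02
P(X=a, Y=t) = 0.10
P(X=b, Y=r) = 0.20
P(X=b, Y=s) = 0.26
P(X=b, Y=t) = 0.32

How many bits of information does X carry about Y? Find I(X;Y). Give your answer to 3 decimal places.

0.048 bits

Marginals: p(X) = (0.2200, 0.7800), p(Y) = (0.3000, 0.2800, 0.4200).
I(X;Y) = H(X) + H(Y) − H(X,Y).
H(X) = 0.7602, H(Y) = 1.5610, H(X,Y) = 2.2730.
I(X;Y) = 0.7602 + 1.5610 − 2.2730 = 0.048 bits.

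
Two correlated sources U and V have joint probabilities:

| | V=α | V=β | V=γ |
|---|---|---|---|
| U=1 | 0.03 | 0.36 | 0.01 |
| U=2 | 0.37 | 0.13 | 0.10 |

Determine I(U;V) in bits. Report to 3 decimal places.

Marginals: p(U) = (0.4000, 0.6000), p(V) = (0.4000, 0.4900, 0.1100).
I(U;V) = H(U) + H(V) − H(U,V).
H(U) = 0.9710, H(V) = 1.3833, H(U,V) = 1.9944.
I(U;V) = 0.9710 + 1.3833 − 1.9944 = 0.360 bits.

0.360 bits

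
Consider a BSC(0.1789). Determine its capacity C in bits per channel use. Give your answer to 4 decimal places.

Binary symmetric channel: C = 1 − h₂(ε) where h₂ is the binary entropy function.
h₂(0.1789) = −0.1789·log₂0.1789 − 0.8211·log₂0.8211 = 0.6777.
C = 1 − 0.6777 = 0.3223 bits per channel use.

0.3223 bits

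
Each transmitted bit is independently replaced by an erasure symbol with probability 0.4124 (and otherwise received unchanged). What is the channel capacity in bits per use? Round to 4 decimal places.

0.5876 bits

Binary erasure channel: capacity C = 1 − ε.
C = 1 − 0.4124 = 0.5876 bits per channel use.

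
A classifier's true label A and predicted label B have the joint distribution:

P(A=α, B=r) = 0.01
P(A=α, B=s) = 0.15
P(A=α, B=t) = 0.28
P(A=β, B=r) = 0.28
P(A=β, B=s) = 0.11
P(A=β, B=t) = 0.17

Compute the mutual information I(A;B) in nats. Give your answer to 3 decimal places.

Marginals: p(A) = (0.4400, 0.5600), p(B) = (0.2900, 0.2600, 0.4500).
I(A;B) = Σ p(x,y)·ln[p(x,y)/(p(x)p(y))].
  (α,r): 0.01·ln(0.0784) = -0.0255
  (α,s): 0.15·ln(1.3112) = 0.0406
  (α,t): 0.28·ln(1.4141) = 0.0970
  (β,r): 0.28·ln(1.7241) = 0.1525
  (β,s): 0.11·ln(0.7555) = -0.0308
  (β,t): 0.17·ln(0.6746) = -0.0669
Sum = 0.167 nats.

0.167 nats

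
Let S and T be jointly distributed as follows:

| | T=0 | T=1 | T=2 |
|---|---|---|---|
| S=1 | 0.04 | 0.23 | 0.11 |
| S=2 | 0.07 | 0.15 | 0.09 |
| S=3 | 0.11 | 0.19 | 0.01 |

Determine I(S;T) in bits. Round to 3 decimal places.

Marginals: p(S) = (0.3800, 0.3100, 0.3100), p(T) = (0.2200, 0.5700, 0.2100).
I(S;T) = H(S) + H(T) − H(S,T).
H(S) = 1.5780, H(T) = 1.4156, H(S,T) = 2.8874.
I(S;T) = 1.5780 + 1.4156 − 2.8874 = 0.106 bits.

0.106 bits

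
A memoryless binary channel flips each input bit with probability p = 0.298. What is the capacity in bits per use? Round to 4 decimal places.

0.1212 bits

Binary symmetric channel: C = 1 − h₂(ε) where h₂ is the binary entropy function.
h₂(0.298) = −0.298·log₂0.298 − 0.702·log₂0.702 = 0.8788.
C = 1 − 0.8788 = 0.1212 bits per channel use.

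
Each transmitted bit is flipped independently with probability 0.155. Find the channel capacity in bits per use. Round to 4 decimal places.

Binary symmetric channel: C = 1 − h₂(ε) where h₂ is the binary entropy function.
h₂(0.155) = −0.155·log₂0.155 − 0.845·log₂0.845 = 0.6222.
C = 1 − 0.6222 = 0.3778 bits per channel use.

0.3778 bits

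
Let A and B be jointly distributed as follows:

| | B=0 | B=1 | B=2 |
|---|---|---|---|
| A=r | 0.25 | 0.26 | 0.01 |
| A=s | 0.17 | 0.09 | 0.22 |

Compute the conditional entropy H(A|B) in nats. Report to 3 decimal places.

0.524 nats

Chain rule: H(A|B) = H(A,B) − H(B).
Marginals: p(A) = (0.5200, 0.4800), p(B) = (0.4200, 0.3500, 0.2300).
H(A,B) = 1.5939 nats; H(B) = 1.0698 nats.
H(A|B) = 1.5939 − 1.0698 = 0.524 nats.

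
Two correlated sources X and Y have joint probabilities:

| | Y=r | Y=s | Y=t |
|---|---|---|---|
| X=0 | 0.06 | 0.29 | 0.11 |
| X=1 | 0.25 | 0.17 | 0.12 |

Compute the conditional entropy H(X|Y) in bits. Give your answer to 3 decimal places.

Marginals: p(X) = (0.4600, 0.5400), p(Y) = (0.3100, 0.4600, 0.2300).
H(X|Y) = Σ p(Y) · H(X|Y=·).
  Y=r: p=0.3100, H(X|Y=r) = 0.7088
  Y=s: p=0.4600, H(X|Y=s) = 0.9503
  Y=t: p=0.2300, H(X|Y=t) = 0.9986
Weighted sum = 0.887 bits.

0.887 bits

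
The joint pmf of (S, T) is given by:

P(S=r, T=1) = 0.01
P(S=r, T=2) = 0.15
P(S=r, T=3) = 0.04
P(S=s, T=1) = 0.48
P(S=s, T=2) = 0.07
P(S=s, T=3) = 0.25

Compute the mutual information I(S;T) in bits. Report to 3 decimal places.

0.285 bits

Marginals: p(S) = (0.2000, 0.8000), p(T) = (0.4900, 0.2200, 0.2900).
I(S;T) = Σ p(x,y)·log₂[p(x,y)/(p(x)p(y))].
  (r,1): 0.01·log₂(0.1020) = -0.0329
  (r,2): 0.15·log₂(3.4091) = 0.2654
  (r,3): 0.04·log₂(0.6897) = -0.0214
  (s,1): 0.48·log₂(1.2245) = 0.1402
  (s,2): 0.07·log₂(0.3977) = -0.0931
  (s,3): 0.25·log₂(1.0776) = 0.0270
Sum = 0.285 bits.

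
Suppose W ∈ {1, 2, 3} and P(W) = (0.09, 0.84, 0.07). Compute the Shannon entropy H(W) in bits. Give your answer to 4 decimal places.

0.7925 bits

H(W) = −Σ p·log₂ p.
  −(0.09)·log₂(0.09) = 0.31265
  −(0.84)·log₂(0.84) = 0.21129
  −(0.07)·log₂(0.07) = 0.26856
Sum: 0.31265 + 0.21129 + 0.26856 = 0.7925 bits.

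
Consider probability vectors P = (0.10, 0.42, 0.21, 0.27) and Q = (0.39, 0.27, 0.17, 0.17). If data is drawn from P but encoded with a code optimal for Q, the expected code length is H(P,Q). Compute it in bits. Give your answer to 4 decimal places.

2.1563 bits

H(P,Q) = −Σ p·log₂ q.
  −0.10·log₂(0.39) = 0.13585
  −0.42·log₂(0.27) = 0.79337
  −0.21·log₂(0.17) = 0.53684
  −0.27·log₂(0.17) = 0.69023
H(P,Q) = 2.1563 bits.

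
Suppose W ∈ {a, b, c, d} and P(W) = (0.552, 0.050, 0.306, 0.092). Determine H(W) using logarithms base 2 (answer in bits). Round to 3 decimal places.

1.529 bits

H(W) = −Σ p·log₂ p.
  −(0.552)·log₂(0.552) = 0.4732
  −(0.050)·log₂(0.050) = 0.2161
  −(0.306)·log₂(0.306) = 0.5228
  −(0.092)·log₂(0.092) = 0.3167
Sum: 0.4732 + 0.2161 + 0.5228 + 0.3167 = 1.529 bits.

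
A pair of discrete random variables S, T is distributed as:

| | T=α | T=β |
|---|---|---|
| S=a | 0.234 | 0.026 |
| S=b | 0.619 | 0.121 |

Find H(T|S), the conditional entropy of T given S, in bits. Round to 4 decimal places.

Chain rule: H(T|S) = H(S,T) − H(S).
Marginals: p(S) = (0.2600, 0.7400), p(T) = (0.8530, 0.1470).
H(S,T) = 1.4242 bits; H(S) = 0.8267 bits.
H(T|S) = 1.4242 − 0.8267 = 0.5975 bits.

0.5975 bits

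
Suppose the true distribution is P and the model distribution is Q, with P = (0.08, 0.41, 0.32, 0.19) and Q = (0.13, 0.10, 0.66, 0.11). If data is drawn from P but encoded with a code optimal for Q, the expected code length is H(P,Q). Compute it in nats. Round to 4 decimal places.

H(P,Q) = −Σ p·ln q.
  −0.08·ln(0.13) = 0.16322
  −0.41·ln(0.10) = 0.94406
  −0.32·ln(0.66) = 0.13296
  −0.19·ln(0.11) = 0.41938
H(P,Q) = 1.6596 nats.

1.6596 nats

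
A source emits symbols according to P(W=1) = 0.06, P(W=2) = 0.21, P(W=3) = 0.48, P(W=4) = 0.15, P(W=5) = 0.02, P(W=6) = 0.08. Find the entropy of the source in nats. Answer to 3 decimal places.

1.414 nats

H(W) = −Σ p·ln p.
  −(0.06)·ln(0.06) = 0.1688
  −(0.21)·ln(0.21) = 0.3277
  −(0.48)·ln(0.48) = 0.3523
  −(0.15)·ln(0.15) = 0.2846
  −(0.02)·ln(0.02) = 0.0782
  −(0.08)·ln(0.08) = 0.2021
Sum: 0.1688 + 0.3277 + 0.3523 + 0.2846 + 0.0782 + 0.2021 = 1.414 nats.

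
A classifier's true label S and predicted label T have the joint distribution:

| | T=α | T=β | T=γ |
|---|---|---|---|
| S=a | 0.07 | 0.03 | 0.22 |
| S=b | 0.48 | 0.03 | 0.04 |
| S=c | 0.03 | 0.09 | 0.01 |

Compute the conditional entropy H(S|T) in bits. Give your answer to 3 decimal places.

Chain rule: H(S|T) = H(S,T) − H(T).
Marginals: p(S) = (0.3200, 0.5500, 0.1300), p(T) = (0.5800, 0.1500, 0.2700).
H(S,T) = 2.2775 bits; H(T) = 1.3764 bits.
H(S|T) = 2.2775 − 1.3764 = 0.901 bits.

0.901 bits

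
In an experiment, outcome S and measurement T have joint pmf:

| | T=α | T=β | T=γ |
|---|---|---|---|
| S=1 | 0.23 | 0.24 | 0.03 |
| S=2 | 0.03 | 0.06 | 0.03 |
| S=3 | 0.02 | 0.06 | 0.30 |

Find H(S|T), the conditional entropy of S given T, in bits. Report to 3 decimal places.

Chain rule: H(S|T) = H(S,T) − H(T).
Marginals: p(S) = (0.5000, 0.1200, 0.3800), p(T) = (0.2800, 0.3600, 0.3600).
H(S,T) = 2.5581 bits; H(T) = 1.5755 bits.
H(S|T) = 2.5581 − 1.5755 = 0.983 bits.

0.983 bits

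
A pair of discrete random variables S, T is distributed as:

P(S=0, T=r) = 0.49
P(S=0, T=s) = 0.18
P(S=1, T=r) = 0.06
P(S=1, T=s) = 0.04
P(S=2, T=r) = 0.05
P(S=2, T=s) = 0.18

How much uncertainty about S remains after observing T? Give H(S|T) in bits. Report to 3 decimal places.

1.069 bits

Chain rule: H(S|T) = H(S,T) − H(T).
Marginals: p(S) = (0.6700, 0.1000, 0.2300), p(T) = (0.6000, 0.4000).
H(S,T) = 2.0403 bits; H(T) = 0.9710 bits.
H(S|T) = 2.0403 − 0.9710 = 1.069 bits.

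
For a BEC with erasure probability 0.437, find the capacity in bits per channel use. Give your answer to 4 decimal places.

0.5630 bits

Binary erasure channel: capacity C = 1 − ε.
C = 1 − 0.437 = 0.5630 bits per channel use.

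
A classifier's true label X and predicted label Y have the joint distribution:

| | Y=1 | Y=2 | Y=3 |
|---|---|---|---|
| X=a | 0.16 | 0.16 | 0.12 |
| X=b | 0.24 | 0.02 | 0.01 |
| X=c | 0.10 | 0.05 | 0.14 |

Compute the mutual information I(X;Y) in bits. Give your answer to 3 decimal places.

0.215 bits

Marginals: p(X) = (0.4400, 0.2700, 0.2900), p(Y) = (0.5000, 0.2300, 0.2700).
I(X;Y) = Σ p(x,y)·log₂[p(x,y)/(p(x)p(y))].
  (a,1): 0.16·log₂(0.7273) = -0.0735
  (a,2): 0.16·log₂(1.5810) = 0.1057
  (a,3): 0.12·log₂(1.0101) = 0.0017
  (b,1): 0.24·log₂(1.7778) = 0.1992
  (b,2): 0.02·log₂(0.3221) = -0.0327
  (b,3): 0.01·log₂(0.1372) = -0.0287
  (c,1): 0.10·log₂(0.6897) = -0.0536
  (c,2): 0.05·log₂(0.7496) = -0.0208
  (c,3): 0.14·log₂(1.7880) = 0.1174
Sum = 0.215 bits.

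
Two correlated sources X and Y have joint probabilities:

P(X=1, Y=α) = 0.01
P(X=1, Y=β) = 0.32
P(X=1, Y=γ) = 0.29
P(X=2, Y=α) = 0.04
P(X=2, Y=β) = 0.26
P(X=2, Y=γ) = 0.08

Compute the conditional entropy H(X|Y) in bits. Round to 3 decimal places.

Marginals: p(X) = (0.6200, 0.3800), p(Y) = (0.0500, 0.5800, 0.3700).
H(X|Y) = Σ p(Y) · H(X|Y=·).
  Y=α: p=0.0500, H(X|Y=α) = 0.7219
  Y=β: p=0.5800, H(X|Y=β) = 0.9923
  Y=γ: p=0.3700, H(X|Y=γ) = 0.7532
Weighted sum = 0.890 bits.

0.890 bits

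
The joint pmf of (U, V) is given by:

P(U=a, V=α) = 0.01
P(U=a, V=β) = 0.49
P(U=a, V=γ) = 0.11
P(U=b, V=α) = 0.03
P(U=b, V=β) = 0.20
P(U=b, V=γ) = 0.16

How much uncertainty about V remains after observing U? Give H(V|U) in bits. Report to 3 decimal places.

Chain rule: H(V|U) = H(U,V) − H(U).
Marginals: p(U) = (0.6100, 0.3900), p(V) = (0.0400, 0.6900, 0.2700).
H(U,V) = 1.9602 bits; H(U) = 0.9648 bits.
H(V|U) = 1.9602 − 0.9648 = 0.995 bits.

0.995 bits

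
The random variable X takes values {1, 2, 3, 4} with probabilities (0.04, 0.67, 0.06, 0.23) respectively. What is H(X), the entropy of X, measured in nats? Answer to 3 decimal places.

0.904 nats

H(X) = −Σ p·ln p.
  −(0.04)·ln(0.04) = 0.1288
  −(0.67)·ln(0.67) = 0.2683
  −(0.06)·ln(0.06) = 0.1688
  −(0.23)·ln(0.23) = 0.3380
Sum: 0.1288 + 0.2683 + 0.1688 + 0.3380 = 0.904 nats.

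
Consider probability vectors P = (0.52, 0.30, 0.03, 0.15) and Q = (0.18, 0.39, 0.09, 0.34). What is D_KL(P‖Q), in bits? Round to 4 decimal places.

D(P‖Q) = Σ p·log₂(p/q).
  0.52·log₂(0.52/0.18) = 0.79587
  0.30·log₂(0.30/0.39) = -0.11355
  0.03·log₂(0.03/0.09) = -0.04755
  0.15·log₂(0.15/0.34) = -0.17709
D(P‖Q) = 0.4577 bits.

0.4577 bits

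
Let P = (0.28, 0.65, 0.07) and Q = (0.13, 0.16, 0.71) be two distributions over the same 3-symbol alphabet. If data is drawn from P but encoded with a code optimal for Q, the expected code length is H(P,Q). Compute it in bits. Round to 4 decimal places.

2.5773 bits

H(P,Q) = −Σ p·log₂ q.
  −0.28·log₂(0.13) = 0.82416
  −0.65·log₂(0.16) = 1.71851
  −0.07·log₂(0.71) = 0.03459
H(P,Q) = 2.5773 bits.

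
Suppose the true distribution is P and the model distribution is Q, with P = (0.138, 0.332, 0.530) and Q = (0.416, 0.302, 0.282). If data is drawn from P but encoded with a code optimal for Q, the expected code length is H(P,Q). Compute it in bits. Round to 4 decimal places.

H(P,Q) = −Σ p·log₂ q.
  −0.138·log₂(0.416) = 0.17462
  −0.332·log₂(0.302) = 0.57349
  −0.530·log₂(0.282) = 0.96790
H(P,Q) = 1.7160 bits.

1.7160 bits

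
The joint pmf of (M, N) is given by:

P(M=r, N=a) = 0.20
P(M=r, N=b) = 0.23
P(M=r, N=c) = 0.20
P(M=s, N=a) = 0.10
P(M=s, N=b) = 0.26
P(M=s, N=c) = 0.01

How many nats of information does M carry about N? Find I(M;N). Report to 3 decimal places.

Marginals: p(M) = (0.6300, 0.3700), p(N) = (0.3000, 0.4900, 0.2100).
I(M;N) = H(M) + H(N) − H(M,N).
H(M) = 0.6590, H(N) = 1.0385, H(M,N) = 1.6083.
I(M;N) = 0.6590 + 1.0385 − 1.6083 = 0.089 nats.

0.089 nats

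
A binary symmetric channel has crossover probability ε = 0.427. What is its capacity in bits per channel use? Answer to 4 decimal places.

0.0154 bits

Binary symmetric channel: C = 1 − h₂(ε) where h₂ is the binary entropy function.
h₂(0.427) = −0.427·log₂0.427 − 0.573·log₂0.573 = 0.9846.
C = 1 − 0.9846 = 0.0154 bits per channel use.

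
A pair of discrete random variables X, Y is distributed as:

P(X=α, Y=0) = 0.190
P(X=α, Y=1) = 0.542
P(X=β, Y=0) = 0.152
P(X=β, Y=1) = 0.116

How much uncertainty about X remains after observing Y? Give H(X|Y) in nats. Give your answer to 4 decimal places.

0.5414 nats

Marginals: p(X) = (0.7320, 0.2680), p(Y) = (0.3420, 0.6580).
H(X|Y) = Σ p(Y) · H(X|Y=·).
  Y=0: p=0.3420, H(X|Y=0) = 0.6870
  Y=1: p=0.6580, H(X|Y=1) = 0.4657
Weighted sum = 0.5414 nats.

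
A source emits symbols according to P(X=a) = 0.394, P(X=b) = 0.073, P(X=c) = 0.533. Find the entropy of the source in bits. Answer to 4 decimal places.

1.2889 bits

H(X) = −Σ p·log₂ p.
  −(0.394)·log₂(0.394) = 0.52943
  −(0.073)·log₂(0.073) = 0.27565
  −(0.533)·log₂(0.533) = 0.48385
Sum: 0.52943 + 0.27565 + 0.48385 = 1.2889 bits.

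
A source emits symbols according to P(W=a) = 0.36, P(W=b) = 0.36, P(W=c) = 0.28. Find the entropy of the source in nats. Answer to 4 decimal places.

H(W) = −Σ p·ln p.
  −(0.36)·ln(0.36) = 0.36779
  −(0.36)·ln(0.36) = 0.36779
  −(0.28)·ln(0.28) = 0.35643
Sum: 0.36779 + 0.36779 + 0.35643 = 1.0920 nats.

1.0920 nats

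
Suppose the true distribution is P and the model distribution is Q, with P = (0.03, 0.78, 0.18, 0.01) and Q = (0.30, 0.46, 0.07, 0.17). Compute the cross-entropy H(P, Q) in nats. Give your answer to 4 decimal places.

H(P,Q) = −Σ p·ln q.
  −0.03·ln(0.30) = 0.03612
  −0.78·ln(0.46) = 0.60569
  −0.18·ln(0.07) = 0.47867
  −0.01·ln(0.17) = 0.01772
H(P,Q) = 1.1382 nats.

1.1382 nats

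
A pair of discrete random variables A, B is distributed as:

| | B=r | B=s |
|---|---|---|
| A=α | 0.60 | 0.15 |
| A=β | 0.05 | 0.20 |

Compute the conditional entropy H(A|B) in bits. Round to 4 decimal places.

0.5991 bits

Marginals: p(A) = (0.7500, 0.2500), p(B) = (0.6500, 0.3500).
H(A|B) = Σ p(B) · H(A|B=·).
  B=r: p=0.6500, H(A|B=r) = 0.3912
  B=s: p=0.3500, H(A|B=s) = 0.9852
Weighted sum = 0.5991 bits.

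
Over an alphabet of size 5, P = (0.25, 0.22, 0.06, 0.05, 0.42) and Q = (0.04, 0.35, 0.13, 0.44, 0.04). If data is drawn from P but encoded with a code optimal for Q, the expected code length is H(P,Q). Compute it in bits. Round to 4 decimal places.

3.6804 bits

H(P,Q) = −Σ p·log₂ q.
  −0.25·log₂(0.04) = 1.16096
  −0.22·log₂(0.35) = 0.33321
  −0.06·log₂(0.13) = 0.17660
  −0.05·log₂(0.44) = 0.05922
  −0.42·log₂(0.04) = 1.95042
H(P,Q) = 3.6804 bits.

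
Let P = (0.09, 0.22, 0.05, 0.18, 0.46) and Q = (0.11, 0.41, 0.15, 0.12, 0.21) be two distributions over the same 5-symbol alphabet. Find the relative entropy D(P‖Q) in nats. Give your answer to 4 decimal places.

D(P‖Q) = Σ p·ln(p/q).
  0.09·ln(0.09/0.11) = -0.01806
  0.22·ln(0.22/0.41) = -0.13696
  0.05·ln(0.05/0.15) = -0.05493
  0.18·ln(0.18/0.12) = 0.07298
  0.46·ln(0.46/0.21) = 0.36069
D(P‖Q) = 0.2237 nats.

0.2237 nats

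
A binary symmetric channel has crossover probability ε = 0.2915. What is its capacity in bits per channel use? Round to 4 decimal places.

0.1293 bits

Binary symmetric channel: C = 1 − h₂(ε) where h₂ is the binary entropy function.
h₂(0.2915) = −0.2915·log₂0.2915 − 0.7085·log₂0.7085 = 0.8707.
C = 1 − 0.8707 = 0.1293 bits per channel use.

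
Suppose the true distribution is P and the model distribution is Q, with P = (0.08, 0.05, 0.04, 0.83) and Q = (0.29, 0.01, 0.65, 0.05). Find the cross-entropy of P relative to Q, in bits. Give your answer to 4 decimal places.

4.0871 bits

H(P,Q) = −Σ p·log₂ q.
  −0.08·log₂(0.29) = 0.14287
  −0.05·log₂(0.01) = 0.33219
  −0.04·log₂(0.65) = 0.02486
  −0.83·log₂(0.05) = 3.58720
H(P,Q) = 4.0871 bits.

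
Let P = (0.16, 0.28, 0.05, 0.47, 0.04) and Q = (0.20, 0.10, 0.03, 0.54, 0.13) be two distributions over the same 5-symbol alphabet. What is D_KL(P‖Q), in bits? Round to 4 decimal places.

0.2391 bits

D(P‖Q) = Σ p·log₂(p/q).
  0.16·log₂(0.16/0.20) = -0.05151
  0.28·log₂(0.28/0.10) = 0.41592
  0.05·log₂(0.05/0.03) = 0.03685
  0.47·log₂(0.47/0.54) = -0.09414
  0.04·log₂(0.04/0.13) = -0.06802
D(P‖Q) = 0.2391 bits.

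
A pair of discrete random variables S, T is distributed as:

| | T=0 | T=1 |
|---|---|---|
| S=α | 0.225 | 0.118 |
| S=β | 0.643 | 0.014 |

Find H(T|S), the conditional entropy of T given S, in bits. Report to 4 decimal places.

0.4162 bits

Marginals: p(S) = (0.3430, 0.6570), p(T) = (0.8680, 0.1320).
H(T|S) = Σ p(S) · H(T|S=·).
  S=α: p=0.3430, H(T|S=α) = 0.9286
  S=β: p=0.6570, H(T|S=β) = 0.1487
Weighted sum = 0.4162 bits.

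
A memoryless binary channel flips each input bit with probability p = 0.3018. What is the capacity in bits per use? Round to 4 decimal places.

0.1165 bits

Binary symmetric channel: C = 1 − h₂(ε) where h₂ is the binary entropy function.
h₂(0.3018) = −0.3018·log₂0.3018 − 0.6982·log₂0.6982 = 0.8835.
C = 1 − 0.8835 = 0.1165 bits per channel use.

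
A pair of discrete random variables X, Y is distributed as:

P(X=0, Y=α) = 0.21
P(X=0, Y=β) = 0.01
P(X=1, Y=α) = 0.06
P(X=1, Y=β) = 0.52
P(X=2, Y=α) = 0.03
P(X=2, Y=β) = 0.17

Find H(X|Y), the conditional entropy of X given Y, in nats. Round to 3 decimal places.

0.678 nats

Marginals: p(X) = (0.2200, 0.5800, 0.2000), p(Y) = (0.3000, 0.7000).
H(X|Y) = Σ p(Y) · H(X|Y=·).
  Y=α: p=0.3000, H(X|Y=α) = 0.8018
  Y=β: p=0.7000, H(X|Y=β) = 0.6252
Weighted sum = 0.678 nats.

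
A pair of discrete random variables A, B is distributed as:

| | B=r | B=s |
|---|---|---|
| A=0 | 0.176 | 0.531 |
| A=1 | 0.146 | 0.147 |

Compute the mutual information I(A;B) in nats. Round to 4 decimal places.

0.0285 nats

Marginals: p(A) = (0.7070, 0.2930), p(B) = (0.3220, 0.6780).
I(A;B) = Σ p(x,y)·ln[p(x,y)/(p(x)p(y))].
  (0,r): 0.176·ln(0.7731) = -0.04529
  (0,s): 0.531·ln(1.1078) = 0.05434
  (1,r): 0.146·ln(1.5475) = 0.06375
  (1,s): 0.147·ln(0.7400) = -0.04427
Sum = 0.0285 nats.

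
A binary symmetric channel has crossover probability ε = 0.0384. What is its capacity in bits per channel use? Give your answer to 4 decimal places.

Binary symmetric channel: C = 1 − h₂(ε) where h₂ is the binary entropy function.
h₂(0.0384) = −0.0384·log₂0.0384 − 0.9616·log₂0.9616 = 0.2349.
C = 1 − 0.2349 = 0.7651 bits per channel use.

0.7651 bits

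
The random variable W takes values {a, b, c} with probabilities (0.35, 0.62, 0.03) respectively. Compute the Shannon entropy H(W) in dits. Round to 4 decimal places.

0.3340 dits

H(W) = −Σ p·log₁₀ p.
  −(0.35)·log₁₀(0.35) = 0.15958
  −(0.62)·log₁₀(0.62) = 0.12872
  −(0.03)·log₁₀(0.03) = 0.04569
Sum: 0.15958 + 0.12872 + 0.04569 = 0.3340 dits.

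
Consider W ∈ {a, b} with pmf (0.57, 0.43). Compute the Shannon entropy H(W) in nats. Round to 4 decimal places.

0.6833 nats

H(W) = −Σ p·ln p.
  −(0.57)·ln(0.57) = 0.32041
  −(0.43)·ln(0.43) = 0.36291
Sum: 0.32041 + 0.36291 = 0.6833 nats.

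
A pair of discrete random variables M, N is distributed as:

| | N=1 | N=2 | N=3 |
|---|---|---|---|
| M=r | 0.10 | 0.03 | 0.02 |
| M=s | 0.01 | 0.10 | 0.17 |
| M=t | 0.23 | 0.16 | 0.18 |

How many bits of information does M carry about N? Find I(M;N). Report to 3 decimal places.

0.179 bits

Marginals: p(M) = (0.1500, 0.2800, 0.5700), p(N) = (0.3400, 0.2900, 0.3700).
I(M;N) = Σ p(x,y)·log₂[p(x,y)/(p(x)p(y))].
  (r,1): 0.10·log₂(1.9608) = 0.0971
  (r,2): 0.03·log₂(0.6897) = -0.0161
  (r,3): 0.02·log₂(0.3604) = -0.0294
  (s,1): 0.01·log₂(0.1050) = -0.0325
  (s,2): 0.10·log₂(1.2315) = 0.0300
  (s,3): 0.17·log₂(1.6409) = 0.1215
  (t,1): 0.23·log₂(1.1868) = 0.0568
  (t,2): 0.16·log₂(0.9679) = -0.0075
  (t,3): 0.18·log₂(0.8535) = -0.0411
Sum = 0.179 bits.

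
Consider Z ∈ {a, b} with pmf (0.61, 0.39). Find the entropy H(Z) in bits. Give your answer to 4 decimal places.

H(Z) = −Σ p·log₂ p.
  −(0.61)·log₂(0.61) = 0.43500
  −(0.39)·log₂(0.39) = 0.52980
Sum: 0.43500 + 0.52980 = 0.9648 bits.

0.9648 bits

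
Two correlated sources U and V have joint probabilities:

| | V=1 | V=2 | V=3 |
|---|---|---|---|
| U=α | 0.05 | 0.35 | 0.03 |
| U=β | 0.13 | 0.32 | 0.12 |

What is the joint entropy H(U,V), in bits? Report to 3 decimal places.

H(U,V) = −Σ p(x,y)·log₂ p(x,y) over all 6 cells.
  cell (α,1): −0.05·log₂0.05 = 0.2161
  cell (α,2): −0.35·log₂0.35 = 0.5301
  cell (α,3): −0.03·log₂0.03 = 0.1518
  cell (β,1): −0.13·log₂0.13 = 0.3826
  cell (β,2): −0.32·log₂0.32 = 0.5260
  cell (β,3): −0.12·log₂0.12 = 0.3671
Sum = 2.174 bits.

2.174 bits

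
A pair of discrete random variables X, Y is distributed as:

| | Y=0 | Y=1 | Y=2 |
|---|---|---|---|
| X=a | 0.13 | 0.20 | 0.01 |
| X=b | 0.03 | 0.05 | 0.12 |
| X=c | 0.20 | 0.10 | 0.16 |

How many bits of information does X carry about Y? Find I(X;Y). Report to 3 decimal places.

0.220 bits

Marginals: p(X) = (0.3400, 0.2000, 0.4600), p(Y) = (0.3600, 0.3500, 0.2900).
I(X;Y) = Σ p(x,y)·log₂[p(x,y)/(p(x)p(y))].
  (a,0): 0.13·log₂(1.0621) = 0.0113
  (a,1): 0.20·log₂(1.6807) = 0.1498
  (a,2): 0.01·log₂(0.1014) = -0.0330
  (b,0): 0.03·log₂(0.4167) = -0.0379
  (b,1): 0.05·log₂(0.7143) = -0.0243
  (b,2): 0.12·log₂(2.0690) = 0.1259
  (c,0): 0.20·log₂(1.2077) = 0.0545
  (c,1): 0.10·log₂(0.6211) = -0.0687
  (c,2): 0.16·log₂(1.1994) = 0.0420
Sum = 0.220 bits.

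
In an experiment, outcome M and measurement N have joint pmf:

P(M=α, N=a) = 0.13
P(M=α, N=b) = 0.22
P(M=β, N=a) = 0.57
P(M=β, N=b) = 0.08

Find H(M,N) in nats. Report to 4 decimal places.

1.1208 nats

H(M,N) = −Σ p(x,y)·ln p(x,y) over all 4 cells.
  cell (α,a): −0.13·ln0.13 = 0.26523
  cell (α,b): −0.22·ln0.22 = 0.33311
  cell (β,a): −0.57·ln0.57 = 0.32041
  cell (β,b): −0.08·ln0.08 = 0.20206
Sum = 1.1208 nats.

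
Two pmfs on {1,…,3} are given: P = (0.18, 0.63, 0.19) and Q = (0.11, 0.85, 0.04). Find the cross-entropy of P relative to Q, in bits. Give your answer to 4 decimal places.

H(P,Q) = −Σ p·log₂ q.
  −0.18·log₂(0.11) = 0.57320
  −0.63·log₂(0.85) = 0.14771
  −0.19·log₂(0.04) = 0.88233
H(P,Q) = 1.6032 bits.

1.6032 bits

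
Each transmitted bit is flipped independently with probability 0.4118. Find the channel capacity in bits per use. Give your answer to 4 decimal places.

0.0226 bits

Binary symmetric channel: C = 1 − h₂(ε) where h₂ is the binary entropy function.
h₂(0.4118) = −0.4118·log₂0.4118 − 0.5882·log₂0.5882 = 0.9774.
C = 1 − 0.9774 = 0.0226 bits per channel use.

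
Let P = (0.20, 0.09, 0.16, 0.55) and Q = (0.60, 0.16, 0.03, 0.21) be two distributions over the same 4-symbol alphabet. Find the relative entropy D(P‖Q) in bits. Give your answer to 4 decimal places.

D(P‖Q) = Σ p·log₂(p/q).
  0.20·log₂(0.20/0.60) = -0.31699
  0.09·log₂(0.09/0.16) = -0.07471
  0.16·log₂(0.16/0.03) = 0.38641
  0.55·log₂(0.55/0.21) = 0.76397
D(P‖Q) = 0.7587 bits.

0.7587 bits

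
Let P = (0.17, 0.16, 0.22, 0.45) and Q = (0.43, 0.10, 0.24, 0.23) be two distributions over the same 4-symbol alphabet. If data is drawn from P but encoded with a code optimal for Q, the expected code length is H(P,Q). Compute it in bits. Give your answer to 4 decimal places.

H(P,Q) = −Σ p·log₂ q.
  −0.17·log₂(0.43) = 0.20699
  −0.16·log₂(0.10) = 0.53151
  −0.22·log₂(0.24) = 0.45296
  −0.45·log₂(0.23) = 0.95413
H(P,Q) = 2.1456 bits.

2.1456 bits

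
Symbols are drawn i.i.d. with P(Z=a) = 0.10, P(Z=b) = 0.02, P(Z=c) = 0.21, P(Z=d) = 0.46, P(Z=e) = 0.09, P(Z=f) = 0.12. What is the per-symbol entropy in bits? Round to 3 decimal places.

H(Z) = −Σ p·log₂ p.
  −(0.10)·log₂(0.10) = 0.3322
  −(0.02)·log₂(0.02) = 0.1129
  −(0.21)·log₂(0.21) = 0.4728
  −(0.46)·log₂(0.46) = 0.5153
  −(0.09)·log₂(0.09) = 0.3127
  −(0.12)·log₂(0.12) = 0.3671
Sum: 0.3322 + 0.1129 + 0.4728 + 0.5153 + 0.3127 + 0.3671 = 2.113 bits.

2.113 bits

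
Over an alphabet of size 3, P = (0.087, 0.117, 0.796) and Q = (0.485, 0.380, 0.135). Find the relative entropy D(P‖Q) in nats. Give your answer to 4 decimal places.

1.1250 nats

D(P‖Q) = Σ p·ln(p/q).
  0.087·ln(0.087/0.485) = -0.14949
  0.117·ln(0.117/0.380) = -0.13783
  0.796·ln(0.796/0.135) = 1.41236
D(P‖Q) = 1.1250 nats.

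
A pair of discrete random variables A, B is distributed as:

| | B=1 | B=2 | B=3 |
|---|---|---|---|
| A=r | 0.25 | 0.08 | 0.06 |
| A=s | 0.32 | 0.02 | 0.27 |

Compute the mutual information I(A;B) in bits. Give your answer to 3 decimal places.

Marginals: p(A) = (0.3900, 0.6100), p(B) = (0.5700, 0.1000, 0.3300).
I(A;B) = H(A) + H(B) − H(A,B).
H(A) = 0.9648, H(B) = 1.3223, H(A,B) = 2.1840.
I(A;B) = 0.9648 + 1.3223 − 2.1840 = 0.103 bits.

0.103 bits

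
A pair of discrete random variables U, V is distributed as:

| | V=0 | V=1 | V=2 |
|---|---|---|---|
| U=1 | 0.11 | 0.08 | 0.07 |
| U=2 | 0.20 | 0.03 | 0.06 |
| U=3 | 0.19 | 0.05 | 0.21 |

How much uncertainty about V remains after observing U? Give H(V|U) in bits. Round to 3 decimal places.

Chain rule: H(V|U) = H(U,V) − H(U).
Marginals: p(U) = (0.2600, 0.2900, 0.4500), p(V) = (0.5000, 0.1600, 0.3400).
H(U,V) = 2.9142 bits; H(U) = 1.5416 bits.
H(V|U) = 2.9142 − 1.5416 = 1.373 bits.

1.373 bits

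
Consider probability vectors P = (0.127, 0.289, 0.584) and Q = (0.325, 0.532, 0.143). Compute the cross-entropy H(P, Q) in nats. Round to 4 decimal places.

1.4610 nats

H(P,Q) = −Σ p·ln q.
  −0.127·ln(0.325) = 0.14274
  −0.289·ln(0.532) = 0.18239
  −0.584·ln(0.143) = 1.13583
H(P,Q) = 1.4610 nats.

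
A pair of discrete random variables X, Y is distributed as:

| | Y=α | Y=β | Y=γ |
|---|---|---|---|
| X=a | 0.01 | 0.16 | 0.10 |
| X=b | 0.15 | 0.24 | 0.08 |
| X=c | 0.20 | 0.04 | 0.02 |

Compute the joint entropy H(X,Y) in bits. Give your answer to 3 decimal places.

H(X,Y) = −Σ p(x,y)·log₂ p(x,y) over all 9 cells.
  cell (a,α): −0.01·log₂0.01 = 0.0664
  cell (a,β): −0.16·log₂0.16 = 0.4230
  cell (a,γ): −0.10·log₂0.10 = 0.3322
  cell (b,α): −0.15·log₂0.15 = 0.4105
  cell (b,β): −0.24·log₂0.24 = 0.4941
  cell (b,γ): −0.08·log₂0.08 = 0.2915
  cell (c,α): −0.20·log₂0.20 = 0.4644
  cell (c,β): −0.04·log₂0.04 = 0.1858
  cell (c,γ): −0.02·log₂0.02 = 0.1129
Sum = 2.781 bits.

2.781 bits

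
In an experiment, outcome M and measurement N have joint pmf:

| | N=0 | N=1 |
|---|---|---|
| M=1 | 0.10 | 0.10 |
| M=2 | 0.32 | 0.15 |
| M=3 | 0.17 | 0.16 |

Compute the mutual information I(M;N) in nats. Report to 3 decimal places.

0.015 nats

Marginals: p(M) = (0.2000, 0.4700, 0.3300), p(N) = (0.5900, 0.4100).
I(M;N) = Σ p(x,y)·ln[p(x,y)/(p(x)p(y))].
  (1,0): 0.10·ln(0.8475) = -0.0166
  (1,1): 0.10·ln(1.2195) = 0.0198
  (2,0): 0.32·ln(1.1540) = 0.0458
  (2,1): 0.15·ln(0.7784) = -0.0376
  (3,0): 0.17·ln(0.8731) = -0.0231
  (3,1): 0.16·ln(1.1826) = 0.0268
Sum = 0.015 nats.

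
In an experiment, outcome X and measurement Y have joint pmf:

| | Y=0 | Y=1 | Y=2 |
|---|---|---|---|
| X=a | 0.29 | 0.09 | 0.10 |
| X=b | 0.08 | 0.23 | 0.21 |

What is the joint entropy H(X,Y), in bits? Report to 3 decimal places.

2.415 bits

H(X,Y) = −Σ p(x,y)·log₂ p(x,y) over all 6 cells.
  cell (a,0): −0.29·log₂0.29 = 0.5179
  cell (a,1): −0.09·log₂0.09 = 0.3127
  cell (a,2): −0.10·log₂0.10 = 0.3322
  cell (b,0): −0.08·log₂0.08 = 0.2915
  cell (b,1): −0.23·log₂0.23 = 0.4877
  cell (b,2): −0.21·log₂0.21 = 0.4728
Sum = 2.415 bits.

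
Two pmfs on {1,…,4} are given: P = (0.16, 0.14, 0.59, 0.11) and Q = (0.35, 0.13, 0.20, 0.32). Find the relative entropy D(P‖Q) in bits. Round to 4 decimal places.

D(P‖Q) = Σ p·log₂(p/q).
  0.16·log₂(0.16/0.35) = -0.18069
  0.14·log₂(0.14/0.13) = 0.01497
  0.59·log₂(0.59/0.20) = 0.92082
  0.11·log₂(0.11/0.32) = -0.16946
D(P‖Q) = 0.5856 bits.

0.5856 bits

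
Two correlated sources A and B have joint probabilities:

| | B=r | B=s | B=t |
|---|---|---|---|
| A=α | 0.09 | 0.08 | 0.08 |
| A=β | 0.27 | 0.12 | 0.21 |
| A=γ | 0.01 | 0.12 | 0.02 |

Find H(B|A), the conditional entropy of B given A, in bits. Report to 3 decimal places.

Chain rule: H(B|A) = H(A,B) − H(A).
Marginals: p(A) = (0.2500, 0.6000, 0.1500), p(B) = (0.3700, 0.3200, 0.3100).
H(A,B) = 2.7920 bits; H(A) = 1.3527 bits.
H(B|A) = 2.7920 − 1.3527 = 1.439 bits.

1.439 bits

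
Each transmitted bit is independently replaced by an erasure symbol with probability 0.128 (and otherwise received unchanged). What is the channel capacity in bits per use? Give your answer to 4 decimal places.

0.8720 bits

Binary erasure channel: capacity C = 1 − ε.
C = 1 − 0.128 = 0.8720 bits per channel use.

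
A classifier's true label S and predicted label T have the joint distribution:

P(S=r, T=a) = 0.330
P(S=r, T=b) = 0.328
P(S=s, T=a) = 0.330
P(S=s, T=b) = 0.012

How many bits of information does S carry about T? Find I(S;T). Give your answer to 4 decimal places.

0.1918 bits

Marginals: p(S) = (0.6580, 0.3420), p(T) = (0.6600, 0.3400).
I(S;T) = H(S) + H(T) − H(S,T).
H(S) = 0.9267, H(T) = 0.9248, H(S,T) = 1.6597.
I(S;T) = 0.9267 + 0.9248 − 1.6597 = 0.1918 bits.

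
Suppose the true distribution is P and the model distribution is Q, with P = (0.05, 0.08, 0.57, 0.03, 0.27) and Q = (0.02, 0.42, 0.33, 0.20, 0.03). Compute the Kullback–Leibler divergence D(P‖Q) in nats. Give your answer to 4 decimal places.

0.7610 nats

D(P‖Q) = Σ p·ln(p/q).
  0.05·ln(0.05/0.02) = 0.04581
  0.08·ln(0.08/0.42) = -0.13266
  0.57·ln(0.57/0.33) = 0.31153
  0.03·ln(0.03/0.20) = -0.05691
  0.27·ln(0.27/0.03) = 0.59325
D(P‖Q) = 0.7610 nats.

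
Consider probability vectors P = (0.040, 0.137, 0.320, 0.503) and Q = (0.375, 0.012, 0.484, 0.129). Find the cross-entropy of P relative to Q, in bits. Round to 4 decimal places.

H(P,Q) = −Σ p·log₂ q.
  −0.040·log₂(0.375) = 0.05660
  −0.137·log₂(0.012) = 0.87417
  −0.320·log₂(0.484) = 0.33501
  −0.503·log₂(0.129) = 1.48614
H(P,Q) = 2.7519 bits.

2.7519 bits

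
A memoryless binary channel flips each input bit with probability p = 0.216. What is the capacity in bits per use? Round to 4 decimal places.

Binary symmetric channel: C = 1 − h₂(ε) where h₂ is the binary entropy function.
h₂(0.216) = −0.216·log₂0.216 − 0.784·log₂0.784 = 0.7528.
C = 1 − 0.7528 = 0.2472 bits per channel use.

0.2472 bits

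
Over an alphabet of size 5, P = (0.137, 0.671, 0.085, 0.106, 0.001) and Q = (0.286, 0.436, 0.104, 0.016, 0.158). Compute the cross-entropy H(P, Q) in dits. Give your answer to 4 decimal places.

H(P,Q) = −Σ p·log₁₀ q.
  −0.137·log₁₀(0.286) = 0.07448
  −0.671·log₁₀(0.436) = 0.24190
  −0.085·log₁₀(0.104) = 0.08355
  −0.106·log₁₀(0.016) = 0.19036
  −0.001·log₁₀(0.158) = 0.00080
H(P,Q) = 0.5911 dits.

0.5911 dits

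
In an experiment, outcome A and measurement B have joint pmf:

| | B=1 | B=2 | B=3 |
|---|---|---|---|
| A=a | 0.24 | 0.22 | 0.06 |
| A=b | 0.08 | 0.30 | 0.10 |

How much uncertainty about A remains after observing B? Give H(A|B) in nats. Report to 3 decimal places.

Chain rule: H(A|B) = H(A,B) − H(B).
Marginals: p(A) = (0.5200, 0.4800), p(B) = (0.3200, 0.5200, 0.1600).
H(A,B) = 1.6379 nats; H(B) = 0.9979 nats.
H(A|B) = 1.6379 − 0.9979 = 0.640 nats.

0.640 nats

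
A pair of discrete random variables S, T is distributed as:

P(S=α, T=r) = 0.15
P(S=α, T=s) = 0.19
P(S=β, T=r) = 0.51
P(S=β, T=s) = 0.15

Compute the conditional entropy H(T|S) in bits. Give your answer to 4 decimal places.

0.8469 bits

Chain rule: H(T|S) = H(S,T) − H(S).
Marginals: p(S) = (0.3400, 0.6600), p(T) = (0.6600, 0.3400).
H(S,T) = 1.7717 bits; H(S) = 0.9248 bits.
H(T|S) = 1.7717 − 0.9248 = 0.8469 bits.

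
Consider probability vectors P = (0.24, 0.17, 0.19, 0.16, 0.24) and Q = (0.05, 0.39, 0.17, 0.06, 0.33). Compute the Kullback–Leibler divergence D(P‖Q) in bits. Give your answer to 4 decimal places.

0.4861 bits

D(P‖Q) = Σ p·log₂(p/q).
  0.24·log₂(0.24/0.05) = 0.54313
  0.17·log₂(0.17/0.39) = -0.20365
  0.19·log₂(0.19/0.17) = 0.03049
  0.16·log₂(0.16/0.06) = 0.22641
  0.24·log₂(0.24/0.33) = -0.11026
D(P‖Q) = 0.4861 bits.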